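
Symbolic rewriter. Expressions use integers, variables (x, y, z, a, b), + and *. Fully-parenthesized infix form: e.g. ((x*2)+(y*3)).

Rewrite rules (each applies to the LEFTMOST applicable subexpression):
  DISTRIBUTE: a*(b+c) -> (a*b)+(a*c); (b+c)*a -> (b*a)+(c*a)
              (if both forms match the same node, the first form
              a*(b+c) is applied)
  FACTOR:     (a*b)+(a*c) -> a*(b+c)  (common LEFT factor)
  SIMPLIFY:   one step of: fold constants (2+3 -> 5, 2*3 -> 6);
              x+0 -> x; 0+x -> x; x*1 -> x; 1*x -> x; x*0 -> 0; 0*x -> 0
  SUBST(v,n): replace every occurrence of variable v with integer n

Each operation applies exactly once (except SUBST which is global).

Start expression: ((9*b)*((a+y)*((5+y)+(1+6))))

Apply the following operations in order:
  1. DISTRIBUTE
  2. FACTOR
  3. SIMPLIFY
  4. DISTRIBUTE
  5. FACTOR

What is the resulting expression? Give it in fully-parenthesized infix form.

Start: ((9*b)*((a+y)*((5+y)+(1+6))))
Apply DISTRIBUTE at R (target: ((a+y)*((5+y)+(1+6)))): ((9*b)*((a+y)*((5+y)+(1+6)))) -> ((9*b)*(((a+y)*(5+y))+((a+y)*(1+6))))
Apply FACTOR at R (target: (((a+y)*(5+y))+((a+y)*(1+6)))): ((9*b)*(((a+y)*(5+y))+((a+y)*(1+6)))) -> ((9*b)*((a+y)*((5+y)+(1+6))))
Apply SIMPLIFY at RRR (target: (1+6)): ((9*b)*((a+y)*((5+y)+(1+6)))) -> ((9*b)*((a+y)*((5+y)+7)))
Apply DISTRIBUTE at R (target: ((a+y)*((5+y)+7))): ((9*b)*((a+y)*((5+y)+7))) -> ((9*b)*(((a+y)*(5+y))+((a+y)*7)))
Apply FACTOR at R (target: (((a+y)*(5+y))+((a+y)*7))): ((9*b)*(((a+y)*(5+y))+((a+y)*7))) -> ((9*b)*((a+y)*((5+y)+7)))

Answer: ((9*b)*((a+y)*((5+y)+7)))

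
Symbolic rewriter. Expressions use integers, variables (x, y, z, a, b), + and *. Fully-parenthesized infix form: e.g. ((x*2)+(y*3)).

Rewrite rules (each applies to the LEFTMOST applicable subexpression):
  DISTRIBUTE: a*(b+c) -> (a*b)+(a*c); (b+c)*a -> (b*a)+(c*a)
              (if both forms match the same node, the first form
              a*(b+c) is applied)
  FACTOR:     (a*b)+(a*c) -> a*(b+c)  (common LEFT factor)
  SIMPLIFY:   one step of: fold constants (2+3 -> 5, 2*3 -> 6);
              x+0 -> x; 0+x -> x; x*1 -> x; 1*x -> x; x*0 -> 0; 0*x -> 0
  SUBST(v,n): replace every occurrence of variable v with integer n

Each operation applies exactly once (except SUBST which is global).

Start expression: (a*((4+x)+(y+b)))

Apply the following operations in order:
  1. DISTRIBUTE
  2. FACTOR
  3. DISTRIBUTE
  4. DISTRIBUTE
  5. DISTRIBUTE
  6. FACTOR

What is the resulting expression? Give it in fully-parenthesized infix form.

Answer: ((a*(4+x))+((a*y)+(a*b)))

Derivation:
Start: (a*((4+x)+(y+b)))
Apply DISTRIBUTE at root (target: (a*((4+x)+(y+b)))): (a*((4+x)+(y+b))) -> ((a*(4+x))+(a*(y+b)))
Apply FACTOR at root (target: ((a*(4+x))+(a*(y+b)))): ((a*(4+x))+(a*(y+b))) -> (a*((4+x)+(y+b)))
Apply DISTRIBUTE at root (target: (a*((4+x)+(y+b)))): (a*((4+x)+(y+b))) -> ((a*(4+x))+(a*(y+b)))
Apply DISTRIBUTE at L (target: (a*(4+x))): ((a*(4+x))+(a*(y+b))) -> (((a*4)+(a*x))+(a*(y+b)))
Apply DISTRIBUTE at R (target: (a*(y+b))): (((a*4)+(a*x))+(a*(y+b))) -> (((a*4)+(a*x))+((a*y)+(a*b)))
Apply FACTOR at L (target: ((a*4)+(a*x))): (((a*4)+(a*x))+((a*y)+(a*b))) -> ((a*(4+x))+((a*y)+(a*b)))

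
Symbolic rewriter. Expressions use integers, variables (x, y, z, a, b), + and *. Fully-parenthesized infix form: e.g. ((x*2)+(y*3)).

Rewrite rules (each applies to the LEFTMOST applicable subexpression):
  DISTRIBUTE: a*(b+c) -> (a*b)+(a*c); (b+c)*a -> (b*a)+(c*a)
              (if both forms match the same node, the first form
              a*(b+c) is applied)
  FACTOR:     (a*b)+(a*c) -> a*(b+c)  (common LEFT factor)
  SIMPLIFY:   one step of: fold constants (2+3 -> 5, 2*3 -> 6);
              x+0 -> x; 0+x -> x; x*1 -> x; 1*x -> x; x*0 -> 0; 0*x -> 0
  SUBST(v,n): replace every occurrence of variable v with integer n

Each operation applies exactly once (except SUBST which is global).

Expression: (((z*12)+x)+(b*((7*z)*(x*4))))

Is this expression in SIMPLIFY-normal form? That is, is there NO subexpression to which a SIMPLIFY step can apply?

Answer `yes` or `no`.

Answer: yes

Derivation:
Expression: (((z*12)+x)+(b*((7*z)*(x*4))))
Scanning for simplifiable subexpressions (pre-order)...
  at root: (((z*12)+x)+(b*((7*z)*(x*4)))) (not simplifiable)
  at L: ((z*12)+x) (not simplifiable)
  at LL: (z*12) (not simplifiable)
  at R: (b*((7*z)*(x*4))) (not simplifiable)
  at RR: ((7*z)*(x*4)) (not simplifiable)
  at RRL: (7*z) (not simplifiable)
  at RRR: (x*4) (not simplifiable)
Result: no simplifiable subexpression found -> normal form.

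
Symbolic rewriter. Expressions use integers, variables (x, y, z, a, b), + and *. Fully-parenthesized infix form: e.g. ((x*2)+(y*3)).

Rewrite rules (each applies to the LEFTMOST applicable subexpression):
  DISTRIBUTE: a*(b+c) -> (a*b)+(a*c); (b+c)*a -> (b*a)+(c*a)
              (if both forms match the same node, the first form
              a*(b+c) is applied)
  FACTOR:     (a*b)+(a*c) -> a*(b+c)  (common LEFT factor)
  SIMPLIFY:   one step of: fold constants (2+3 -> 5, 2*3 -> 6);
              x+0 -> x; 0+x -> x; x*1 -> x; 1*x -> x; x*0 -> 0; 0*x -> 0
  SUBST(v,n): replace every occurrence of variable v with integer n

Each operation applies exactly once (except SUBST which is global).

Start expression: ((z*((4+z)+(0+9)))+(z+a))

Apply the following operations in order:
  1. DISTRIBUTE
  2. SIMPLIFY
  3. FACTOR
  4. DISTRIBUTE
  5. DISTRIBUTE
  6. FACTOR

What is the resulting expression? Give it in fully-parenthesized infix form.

Start: ((z*((4+z)+(0+9)))+(z+a))
Apply DISTRIBUTE at L (target: (z*((4+z)+(0+9)))): ((z*((4+z)+(0+9)))+(z+a)) -> (((z*(4+z))+(z*(0+9)))+(z+a))
Apply SIMPLIFY at LRR (target: (0+9)): (((z*(4+z))+(z*(0+9)))+(z+a)) -> (((z*(4+z))+(z*9))+(z+a))
Apply FACTOR at L (target: ((z*(4+z))+(z*9))): (((z*(4+z))+(z*9))+(z+a)) -> ((z*((4+z)+9))+(z+a))
Apply DISTRIBUTE at L (target: (z*((4+z)+9))): ((z*((4+z)+9))+(z+a)) -> (((z*(4+z))+(z*9))+(z+a))
Apply DISTRIBUTE at LL (target: (z*(4+z))): (((z*(4+z))+(z*9))+(z+a)) -> ((((z*4)+(z*z))+(z*9))+(z+a))
Apply FACTOR at LL (target: ((z*4)+(z*z))): ((((z*4)+(z*z))+(z*9))+(z+a)) -> (((z*(4+z))+(z*9))+(z+a))

Answer: (((z*(4+z))+(z*9))+(z+a))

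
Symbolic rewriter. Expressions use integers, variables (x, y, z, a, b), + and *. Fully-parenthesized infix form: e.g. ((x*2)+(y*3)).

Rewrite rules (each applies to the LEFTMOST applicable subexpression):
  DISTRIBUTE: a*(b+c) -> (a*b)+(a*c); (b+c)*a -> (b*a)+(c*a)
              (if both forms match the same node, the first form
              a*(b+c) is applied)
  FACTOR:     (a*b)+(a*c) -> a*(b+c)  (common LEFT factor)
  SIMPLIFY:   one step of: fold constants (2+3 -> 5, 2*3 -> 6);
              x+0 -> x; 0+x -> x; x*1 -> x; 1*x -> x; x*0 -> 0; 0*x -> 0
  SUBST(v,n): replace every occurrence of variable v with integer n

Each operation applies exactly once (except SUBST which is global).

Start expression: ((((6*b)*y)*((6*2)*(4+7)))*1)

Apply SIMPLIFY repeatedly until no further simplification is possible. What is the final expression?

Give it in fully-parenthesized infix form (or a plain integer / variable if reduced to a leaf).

Answer: (((6*b)*y)*132)

Derivation:
Start: ((((6*b)*y)*((6*2)*(4+7)))*1)
Step 1: at root: ((((6*b)*y)*((6*2)*(4+7)))*1) -> (((6*b)*y)*((6*2)*(4+7))); overall: ((((6*b)*y)*((6*2)*(4+7)))*1) -> (((6*b)*y)*((6*2)*(4+7)))
Step 2: at RL: (6*2) -> 12; overall: (((6*b)*y)*((6*2)*(4+7))) -> (((6*b)*y)*(12*(4+7)))
Step 3: at RR: (4+7) -> 11; overall: (((6*b)*y)*(12*(4+7))) -> (((6*b)*y)*(12*11))
Step 4: at R: (12*11) -> 132; overall: (((6*b)*y)*(12*11)) -> (((6*b)*y)*132)
Fixed point: (((6*b)*y)*132)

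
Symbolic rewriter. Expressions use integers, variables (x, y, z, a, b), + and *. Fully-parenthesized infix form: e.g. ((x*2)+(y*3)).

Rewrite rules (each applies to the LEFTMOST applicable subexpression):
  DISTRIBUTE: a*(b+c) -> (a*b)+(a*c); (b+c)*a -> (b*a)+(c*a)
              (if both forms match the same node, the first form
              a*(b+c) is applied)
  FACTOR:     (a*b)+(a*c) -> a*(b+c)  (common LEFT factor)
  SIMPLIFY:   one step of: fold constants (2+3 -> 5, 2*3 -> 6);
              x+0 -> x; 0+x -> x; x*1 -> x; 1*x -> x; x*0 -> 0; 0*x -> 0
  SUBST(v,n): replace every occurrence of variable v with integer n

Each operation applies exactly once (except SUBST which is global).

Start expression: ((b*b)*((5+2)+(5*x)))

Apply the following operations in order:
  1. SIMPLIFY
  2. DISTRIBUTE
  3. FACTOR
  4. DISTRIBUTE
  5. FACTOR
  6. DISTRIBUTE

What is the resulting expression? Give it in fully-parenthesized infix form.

Answer: (((b*b)*7)+((b*b)*(5*x)))

Derivation:
Start: ((b*b)*((5+2)+(5*x)))
Apply SIMPLIFY at RL (target: (5+2)): ((b*b)*((5+2)+(5*x))) -> ((b*b)*(7+(5*x)))
Apply DISTRIBUTE at root (target: ((b*b)*(7+(5*x)))): ((b*b)*(7+(5*x))) -> (((b*b)*7)+((b*b)*(5*x)))
Apply FACTOR at root (target: (((b*b)*7)+((b*b)*(5*x)))): (((b*b)*7)+((b*b)*(5*x))) -> ((b*b)*(7+(5*x)))
Apply DISTRIBUTE at root (target: ((b*b)*(7+(5*x)))): ((b*b)*(7+(5*x))) -> (((b*b)*7)+((b*b)*(5*x)))
Apply FACTOR at root (target: (((b*b)*7)+((b*b)*(5*x)))): (((b*b)*7)+((b*b)*(5*x))) -> ((b*b)*(7+(5*x)))
Apply DISTRIBUTE at root (target: ((b*b)*(7+(5*x)))): ((b*b)*(7+(5*x))) -> (((b*b)*7)+((b*b)*(5*x)))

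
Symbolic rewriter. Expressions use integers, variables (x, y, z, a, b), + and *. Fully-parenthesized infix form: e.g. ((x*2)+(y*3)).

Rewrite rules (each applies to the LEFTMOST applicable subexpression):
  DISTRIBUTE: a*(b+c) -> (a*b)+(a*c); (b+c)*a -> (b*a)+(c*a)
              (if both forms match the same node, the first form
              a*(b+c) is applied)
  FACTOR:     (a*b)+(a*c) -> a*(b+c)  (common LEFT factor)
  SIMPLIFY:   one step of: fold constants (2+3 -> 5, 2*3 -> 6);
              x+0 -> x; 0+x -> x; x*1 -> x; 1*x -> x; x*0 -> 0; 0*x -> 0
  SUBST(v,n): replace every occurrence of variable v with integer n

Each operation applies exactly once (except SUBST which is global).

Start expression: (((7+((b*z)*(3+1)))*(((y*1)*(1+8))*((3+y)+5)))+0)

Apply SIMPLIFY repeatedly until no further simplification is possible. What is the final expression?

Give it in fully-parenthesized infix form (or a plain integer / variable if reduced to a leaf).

Answer: ((7+((b*z)*4))*((y*9)*((3+y)+5)))

Derivation:
Start: (((7+((b*z)*(3+1)))*(((y*1)*(1+8))*((3+y)+5)))+0)
Step 1: at root: (((7+((b*z)*(3+1)))*(((y*1)*(1+8))*((3+y)+5)))+0) -> ((7+((b*z)*(3+1)))*(((y*1)*(1+8))*((3+y)+5))); overall: (((7+((b*z)*(3+1)))*(((y*1)*(1+8))*((3+y)+5)))+0) -> ((7+((b*z)*(3+1)))*(((y*1)*(1+8))*((3+y)+5)))
Step 2: at LRR: (3+1) -> 4; overall: ((7+((b*z)*(3+1)))*(((y*1)*(1+8))*((3+y)+5))) -> ((7+((b*z)*4))*(((y*1)*(1+8))*((3+y)+5)))
Step 3: at RLL: (y*1) -> y; overall: ((7+((b*z)*4))*(((y*1)*(1+8))*((3+y)+5))) -> ((7+((b*z)*4))*((y*(1+8))*((3+y)+5)))
Step 4: at RLR: (1+8) -> 9; overall: ((7+((b*z)*4))*((y*(1+8))*((3+y)+5))) -> ((7+((b*z)*4))*((y*9)*((3+y)+5)))
Fixed point: ((7+((b*z)*4))*((y*9)*((3+y)+5)))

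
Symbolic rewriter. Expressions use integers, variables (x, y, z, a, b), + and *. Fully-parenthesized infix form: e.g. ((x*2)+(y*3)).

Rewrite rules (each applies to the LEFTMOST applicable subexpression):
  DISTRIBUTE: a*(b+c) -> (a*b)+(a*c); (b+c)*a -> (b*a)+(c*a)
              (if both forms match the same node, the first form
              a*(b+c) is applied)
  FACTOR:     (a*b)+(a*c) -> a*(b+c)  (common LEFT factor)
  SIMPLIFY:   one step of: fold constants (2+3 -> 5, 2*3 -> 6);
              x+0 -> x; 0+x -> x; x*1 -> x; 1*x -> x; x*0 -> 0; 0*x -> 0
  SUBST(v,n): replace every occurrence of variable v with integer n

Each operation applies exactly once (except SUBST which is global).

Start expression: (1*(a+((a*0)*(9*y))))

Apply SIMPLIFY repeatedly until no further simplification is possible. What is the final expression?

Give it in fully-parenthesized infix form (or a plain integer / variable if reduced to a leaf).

Answer: a

Derivation:
Start: (1*(a+((a*0)*(9*y))))
Step 1: at root: (1*(a+((a*0)*(9*y)))) -> (a+((a*0)*(9*y))); overall: (1*(a+((a*0)*(9*y)))) -> (a+((a*0)*(9*y)))
Step 2: at RL: (a*0) -> 0; overall: (a+((a*0)*(9*y))) -> (a+(0*(9*y)))
Step 3: at R: (0*(9*y)) -> 0; overall: (a+(0*(9*y))) -> (a+0)
Step 4: at root: (a+0) -> a; overall: (a+0) -> a
Fixed point: a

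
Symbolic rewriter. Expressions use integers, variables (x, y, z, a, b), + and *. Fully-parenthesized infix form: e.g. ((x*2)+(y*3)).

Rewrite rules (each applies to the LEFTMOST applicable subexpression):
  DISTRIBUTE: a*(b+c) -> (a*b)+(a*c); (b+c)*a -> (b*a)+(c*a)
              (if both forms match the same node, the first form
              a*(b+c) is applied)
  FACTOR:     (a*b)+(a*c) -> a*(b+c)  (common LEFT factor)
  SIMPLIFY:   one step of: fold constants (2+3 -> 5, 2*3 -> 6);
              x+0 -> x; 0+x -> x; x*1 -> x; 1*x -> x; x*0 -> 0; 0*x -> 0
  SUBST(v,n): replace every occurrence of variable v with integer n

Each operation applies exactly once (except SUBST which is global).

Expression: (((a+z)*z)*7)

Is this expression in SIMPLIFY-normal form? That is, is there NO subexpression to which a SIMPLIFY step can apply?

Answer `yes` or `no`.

Expression: (((a+z)*z)*7)
Scanning for simplifiable subexpressions (pre-order)...
  at root: (((a+z)*z)*7) (not simplifiable)
  at L: ((a+z)*z) (not simplifiable)
  at LL: (a+z) (not simplifiable)
Result: no simplifiable subexpression found -> normal form.

Answer: yes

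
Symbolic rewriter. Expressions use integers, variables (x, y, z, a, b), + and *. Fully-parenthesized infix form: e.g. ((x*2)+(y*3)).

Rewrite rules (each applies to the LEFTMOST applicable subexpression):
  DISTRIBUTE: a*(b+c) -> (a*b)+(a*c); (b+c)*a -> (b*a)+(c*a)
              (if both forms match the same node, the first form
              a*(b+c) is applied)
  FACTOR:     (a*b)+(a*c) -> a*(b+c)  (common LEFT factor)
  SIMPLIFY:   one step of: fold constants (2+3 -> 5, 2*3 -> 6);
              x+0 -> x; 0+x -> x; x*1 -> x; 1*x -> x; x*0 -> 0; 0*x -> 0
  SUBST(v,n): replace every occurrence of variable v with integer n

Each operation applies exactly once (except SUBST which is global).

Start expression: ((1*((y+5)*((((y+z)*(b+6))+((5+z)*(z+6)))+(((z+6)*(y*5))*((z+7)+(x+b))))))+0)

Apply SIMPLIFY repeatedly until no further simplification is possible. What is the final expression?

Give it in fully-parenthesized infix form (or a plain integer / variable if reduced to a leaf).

Start: ((1*((y+5)*((((y+z)*(b+6))+((5+z)*(z+6)))+(((z+6)*(y*5))*((z+7)+(x+b))))))+0)
Step 1: at root: ((1*((y+5)*((((y+z)*(b+6))+((5+z)*(z+6)))+(((z+6)*(y*5))*((z+7)+(x+b))))))+0) -> (1*((y+5)*((((y+z)*(b+6))+((5+z)*(z+6)))+(((z+6)*(y*5))*((z+7)+(x+b)))))); overall: ((1*((y+5)*((((y+z)*(b+6))+((5+z)*(z+6)))+(((z+6)*(y*5))*((z+7)+(x+b))))))+0) -> (1*((y+5)*((((y+z)*(b+6))+((5+z)*(z+6)))+(((z+6)*(y*5))*((z+7)+(x+b))))))
Step 2: at root: (1*((y+5)*((((y+z)*(b+6))+((5+z)*(z+6)))+(((z+6)*(y*5))*((z+7)+(x+b)))))) -> ((y+5)*((((y+z)*(b+6))+((5+z)*(z+6)))+(((z+6)*(y*5))*((z+7)+(x+b))))); overall: (1*((y+5)*((((y+z)*(b+6))+((5+z)*(z+6)))+(((z+6)*(y*5))*((z+7)+(x+b)))))) -> ((y+5)*((((y+z)*(b+6))+((5+z)*(z+6)))+(((z+6)*(y*5))*((z+7)+(x+b)))))
Fixed point: ((y+5)*((((y+z)*(b+6))+((5+z)*(z+6)))+(((z+6)*(y*5))*((z+7)+(x+b)))))

Answer: ((y+5)*((((y+z)*(b+6))+((5+z)*(z+6)))+(((z+6)*(y*5))*((z+7)+(x+b)))))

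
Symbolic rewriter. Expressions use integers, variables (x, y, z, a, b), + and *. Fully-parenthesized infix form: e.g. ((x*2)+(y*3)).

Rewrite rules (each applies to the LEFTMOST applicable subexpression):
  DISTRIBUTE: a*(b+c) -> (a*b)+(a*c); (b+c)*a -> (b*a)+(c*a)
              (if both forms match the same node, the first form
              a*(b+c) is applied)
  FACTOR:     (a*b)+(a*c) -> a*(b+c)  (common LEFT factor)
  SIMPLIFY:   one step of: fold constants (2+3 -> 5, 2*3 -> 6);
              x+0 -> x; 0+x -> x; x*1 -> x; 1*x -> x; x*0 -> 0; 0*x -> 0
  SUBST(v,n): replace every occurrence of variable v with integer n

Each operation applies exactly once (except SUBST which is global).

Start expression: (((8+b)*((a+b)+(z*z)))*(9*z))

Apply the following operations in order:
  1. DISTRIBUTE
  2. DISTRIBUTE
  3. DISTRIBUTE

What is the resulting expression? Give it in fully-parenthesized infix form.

Start: (((8+b)*((a+b)+(z*z)))*(9*z))
Apply DISTRIBUTE at L (target: ((8+b)*((a+b)+(z*z)))): (((8+b)*((a+b)+(z*z)))*(9*z)) -> ((((8+b)*(a+b))+((8+b)*(z*z)))*(9*z))
Apply DISTRIBUTE at root (target: ((((8+b)*(a+b))+((8+b)*(z*z)))*(9*z))): ((((8+b)*(a+b))+((8+b)*(z*z)))*(9*z)) -> ((((8+b)*(a+b))*(9*z))+(((8+b)*(z*z))*(9*z)))
Apply DISTRIBUTE at LL (target: ((8+b)*(a+b))): ((((8+b)*(a+b))*(9*z))+(((8+b)*(z*z))*(9*z))) -> (((((8+b)*a)+((8+b)*b))*(9*z))+(((8+b)*(z*z))*(9*z)))

Answer: (((((8+b)*a)+((8+b)*b))*(9*z))+(((8+b)*(z*z))*(9*z)))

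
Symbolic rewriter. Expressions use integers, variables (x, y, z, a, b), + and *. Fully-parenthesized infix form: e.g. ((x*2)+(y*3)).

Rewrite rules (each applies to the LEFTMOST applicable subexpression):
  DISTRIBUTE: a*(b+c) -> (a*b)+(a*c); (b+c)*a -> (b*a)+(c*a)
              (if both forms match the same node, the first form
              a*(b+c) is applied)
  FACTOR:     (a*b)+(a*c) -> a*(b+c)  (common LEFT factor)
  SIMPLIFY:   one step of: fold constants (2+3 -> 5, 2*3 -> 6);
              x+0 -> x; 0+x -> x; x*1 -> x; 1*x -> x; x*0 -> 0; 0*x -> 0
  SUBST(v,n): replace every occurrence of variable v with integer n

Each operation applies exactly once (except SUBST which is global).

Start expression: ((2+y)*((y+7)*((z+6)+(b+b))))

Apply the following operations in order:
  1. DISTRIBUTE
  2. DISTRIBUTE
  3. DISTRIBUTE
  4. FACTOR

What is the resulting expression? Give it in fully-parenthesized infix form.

Answer: ((2*(((y+7)*(z+6))+((y+7)*(b+b))))+(y*((y+7)*((z+6)+(b+b)))))

Derivation:
Start: ((2+y)*((y+7)*((z+6)+(b+b))))
Apply DISTRIBUTE at root (target: ((2+y)*((y+7)*((z+6)+(b+b))))): ((2+y)*((y+7)*((z+6)+(b+b)))) -> ((2*((y+7)*((z+6)+(b+b))))+(y*((y+7)*((z+6)+(b+b)))))
Apply DISTRIBUTE at LR (target: ((y+7)*((z+6)+(b+b)))): ((2*((y+7)*((z+6)+(b+b))))+(y*((y+7)*((z+6)+(b+b))))) -> ((2*(((y+7)*(z+6))+((y+7)*(b+b))))+(y*((y+7)*((z+6)+(b+b)))))
Apply DISTRIBUTE at L (target: (2*(((y+7)*(z+6))+((y+7)*(b+b))))): ((2*(((y+7)*(z+6))+((y+7)*(b+b))))+(y*((y+7)*((z+6)+(b+b))))) -> (((2*((y+7)*(z+6)))+(2*((y+7)*(b+b))))+(y*((y+7)*((z+6)+(b+b)))))
Apply FACTOR at L (target: ((2*((y+7)*(z+6)))+(2*((y+7)*(b+b))))): (((2*((y+7)*(z+6)))+(2*((y+7)*(b+b))))+(y*((y+7)*((z+6)+(b+b))))) -> ((2*(((y+7)*(z+6))+((y+7)*(b+b))))+(y*((y+7)*((z+6)+(b+b)))))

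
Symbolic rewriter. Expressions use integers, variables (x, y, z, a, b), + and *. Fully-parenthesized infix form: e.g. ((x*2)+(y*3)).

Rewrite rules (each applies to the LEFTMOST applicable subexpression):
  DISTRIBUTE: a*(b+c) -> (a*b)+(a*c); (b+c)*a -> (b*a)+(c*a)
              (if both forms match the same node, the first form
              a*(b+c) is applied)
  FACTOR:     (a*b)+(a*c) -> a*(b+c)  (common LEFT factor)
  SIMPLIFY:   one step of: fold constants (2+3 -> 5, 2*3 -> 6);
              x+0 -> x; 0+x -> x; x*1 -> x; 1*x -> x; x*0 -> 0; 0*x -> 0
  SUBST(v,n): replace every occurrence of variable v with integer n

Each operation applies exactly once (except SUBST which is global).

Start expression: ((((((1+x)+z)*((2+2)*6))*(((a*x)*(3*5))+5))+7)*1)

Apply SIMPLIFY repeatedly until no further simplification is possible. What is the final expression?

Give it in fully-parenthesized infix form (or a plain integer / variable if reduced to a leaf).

Answer: (((((1+x)+z)*24)*(((a*x)*15)+5))+7)

Derivation:
Start: ((((((1+x)+z)*((2+2)*6))*(((a*x)*(3*5))+5))+7)*1)
Step 1: at root: ((((((1+x)+z)*((2+2)*6))*(((a*x)*(3*5))+5))+7)*1) -> (((((1+x)+z)*((2+2)*6))*(((a*x)*(3*5))+5))+7); overall: ((((((1+x)+z)*((2+2)*6))*(((a*x)*(3*5))+5))+7)*1) -> (((((1+x)+z)*((2+2)*6))*(((a*x)*(3*5))+5))+7)
Step 2: at LLRL: (2+2) -> 4; overall: (((((1+x)+z)*((2+2)*6))*(((a*x)*(3*5))+5))+7) -> (((((1+x)+z)*(4*6))*(((a*x)*(3*5))+5))+7)
Step 3: at LLR: (4*6) -> 24; overall: (((((1+x)+z)*(4*6))*(((a*x)*(3*5))+5))+7) -> (((((1+x)+z)*24)*(((a*x)*(3*5))+5))+7)
Step 4: at LRLR: (3*5) -> 15; overall: (((((1+x)+z)*24)*(((a*x)*(3*5))+5))+7) -> (((((1+x)+z)*24)*(((a*x)*15)+5))+7)
Fixed point: (((((1+x)+z)*24)*(((a*x)*15)+5))+7)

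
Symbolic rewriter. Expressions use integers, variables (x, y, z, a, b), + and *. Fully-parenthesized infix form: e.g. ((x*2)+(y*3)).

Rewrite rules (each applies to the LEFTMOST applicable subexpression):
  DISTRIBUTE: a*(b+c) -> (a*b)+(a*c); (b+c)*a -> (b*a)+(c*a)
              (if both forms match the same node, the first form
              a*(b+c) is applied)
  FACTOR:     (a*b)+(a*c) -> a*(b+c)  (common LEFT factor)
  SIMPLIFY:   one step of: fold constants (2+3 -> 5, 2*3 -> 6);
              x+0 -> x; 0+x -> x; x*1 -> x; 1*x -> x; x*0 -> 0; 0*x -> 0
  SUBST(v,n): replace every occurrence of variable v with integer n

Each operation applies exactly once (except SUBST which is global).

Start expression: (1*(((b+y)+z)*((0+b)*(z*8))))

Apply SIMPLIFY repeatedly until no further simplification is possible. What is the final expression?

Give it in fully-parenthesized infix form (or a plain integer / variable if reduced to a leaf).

Start: (1*(((b+y)+z)*((0+b)*(z*8))))
Step 1: at root: (1*(((b+y)+z)*((0+b)*(z*8)))) -> (((b+y)+z)*((0+b)*(z*8))); overall: (1*(((b+y)+z)*((0+b)*(z*8)))) -> (((b+y)+z)*((0+b)*(z*8)))
Step 2: at RL: (0+b) -> b; overall: (((b+y)+z)*((0+b)*(z*8))) -> (((b+y)+z)*(b*(z*8)))
Fixed point: (((b+y)+z)*(b*(z*8)))

Answer: (((b+y)+z)*(b*(z*8)))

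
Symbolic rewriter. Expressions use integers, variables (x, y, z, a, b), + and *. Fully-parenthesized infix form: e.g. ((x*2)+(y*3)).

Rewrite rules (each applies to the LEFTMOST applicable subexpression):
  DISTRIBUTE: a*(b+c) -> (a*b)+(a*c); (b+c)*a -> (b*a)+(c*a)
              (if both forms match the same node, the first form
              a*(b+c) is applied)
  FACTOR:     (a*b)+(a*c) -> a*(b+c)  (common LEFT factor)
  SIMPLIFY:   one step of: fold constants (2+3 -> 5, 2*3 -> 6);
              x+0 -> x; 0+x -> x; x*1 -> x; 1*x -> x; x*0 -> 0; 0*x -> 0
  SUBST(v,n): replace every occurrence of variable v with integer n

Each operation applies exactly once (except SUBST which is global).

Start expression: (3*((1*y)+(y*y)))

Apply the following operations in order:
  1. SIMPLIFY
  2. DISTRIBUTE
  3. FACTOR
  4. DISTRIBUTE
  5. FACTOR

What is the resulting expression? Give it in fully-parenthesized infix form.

Start: (3*((1*y)+(y*y)))
Apply SIMPLIFY at RL (target: (1*y)): (3*((1*y)+(y*y))) -> (3*(y+(y*y)))
Apply DISTRIBUTE at root (target: (3*(y+(y*y)))): (3*(y+(y*y))) -> ((3*y)+(3*(y*y)))
Apply FACTOR at root (target: ((3*y)+(3*(y*y)))): ((3*y)+(3*(y*y))) -> (3*(y+(y*y)))
Apply DISTRIBUTE at root (target: (3*(y+(y*y)))): (3*(y+(y*y))) -> ((3*y)+(3*(y*y)))
Apply FACTOR at root (target: ((3*y)+(3*(y*y)))): ((3*y)+(3*(y*y))) -> (3*(y+(y*y)))

Answer: (3*(y+(y*y)))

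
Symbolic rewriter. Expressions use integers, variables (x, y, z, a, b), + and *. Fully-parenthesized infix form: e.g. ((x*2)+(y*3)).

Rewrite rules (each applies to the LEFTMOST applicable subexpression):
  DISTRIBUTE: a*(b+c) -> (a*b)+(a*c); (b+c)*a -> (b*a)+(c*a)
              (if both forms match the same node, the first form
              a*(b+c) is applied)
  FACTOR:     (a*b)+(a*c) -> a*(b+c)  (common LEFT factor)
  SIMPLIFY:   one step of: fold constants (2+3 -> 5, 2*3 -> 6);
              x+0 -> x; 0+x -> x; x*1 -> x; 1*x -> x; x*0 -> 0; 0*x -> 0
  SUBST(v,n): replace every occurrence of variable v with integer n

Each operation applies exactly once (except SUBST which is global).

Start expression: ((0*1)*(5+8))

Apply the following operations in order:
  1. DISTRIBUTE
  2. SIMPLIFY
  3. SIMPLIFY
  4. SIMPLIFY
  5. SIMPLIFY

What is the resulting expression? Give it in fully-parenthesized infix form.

Answer: (0*8)

Derivation:
Start: ((0*1)*(5+8))
Apply DISTRIBUTE at root (target: ((0*1)*(5+8))): ((0*1)*(5+8)) -> (((0*1)*5)+((0*1)*8))
Apply SIMPLIFY at LL (target: (0*1)): (((0*1)*5)+((0*1)*8)) -> ((0*5)+((0*1)*8))
Apply SIMPLIFY at L (target: (0*5)): ((0*5)+((0*1)*8)) -> (0+((0*1)*8))
Apply SIMPLIFY at root (target: (0+((0*1)*8))): (0+((0*1)*8)) -> ((0*1)*8)
Apply SIMPLIFY at L (target: (0*1)): ((0*1)*8) -> (0*8)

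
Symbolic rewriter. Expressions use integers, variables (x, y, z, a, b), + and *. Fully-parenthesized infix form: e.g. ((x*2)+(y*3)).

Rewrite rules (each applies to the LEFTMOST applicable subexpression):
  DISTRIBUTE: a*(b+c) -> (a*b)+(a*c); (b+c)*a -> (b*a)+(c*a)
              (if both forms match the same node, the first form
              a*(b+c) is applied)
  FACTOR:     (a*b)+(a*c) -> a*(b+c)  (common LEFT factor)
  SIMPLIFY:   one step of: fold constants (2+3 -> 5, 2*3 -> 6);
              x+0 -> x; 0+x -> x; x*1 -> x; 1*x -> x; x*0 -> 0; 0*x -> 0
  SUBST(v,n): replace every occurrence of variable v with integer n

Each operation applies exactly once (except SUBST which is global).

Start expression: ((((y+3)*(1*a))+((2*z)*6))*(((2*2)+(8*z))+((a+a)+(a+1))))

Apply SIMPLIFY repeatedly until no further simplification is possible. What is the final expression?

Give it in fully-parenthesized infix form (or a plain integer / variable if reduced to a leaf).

Answer: ((((y+3)*a)+((2*z)*6))*((4+(8*z))+((a+a)+(a+1))))

Derivation:
Start: ((((y+3)*(1*a))+((2*z)*6))*(((2*2)+(8*z))+((a+a)+(a+1))))
Step 1: at LLR: (1*a) -> a; overall: ((((y+3)*(1*a))+((2*z)*6))*(((2*2)+(8*z))+((a+a)+(a+1)))) -> ((((y+3)*a)+((2*z)*6))*(((2*2)+(8*z))+((a+a)+(a+1))))
Step 2: at RLL: (2*2) -> 4; overall: ((((y+3)*a)+((2*z)*6))*(((2*2)+(8*z))+((a+a)+(a+1)))) -> ((((y+3)*a)+((2*z)*6))*((4+(8*z))+((a+a)+(a+1))))
Fixed point: ((((y+3)*a)+((2*z)*6))*((4+(8*z))+((a+a)+(a+1))))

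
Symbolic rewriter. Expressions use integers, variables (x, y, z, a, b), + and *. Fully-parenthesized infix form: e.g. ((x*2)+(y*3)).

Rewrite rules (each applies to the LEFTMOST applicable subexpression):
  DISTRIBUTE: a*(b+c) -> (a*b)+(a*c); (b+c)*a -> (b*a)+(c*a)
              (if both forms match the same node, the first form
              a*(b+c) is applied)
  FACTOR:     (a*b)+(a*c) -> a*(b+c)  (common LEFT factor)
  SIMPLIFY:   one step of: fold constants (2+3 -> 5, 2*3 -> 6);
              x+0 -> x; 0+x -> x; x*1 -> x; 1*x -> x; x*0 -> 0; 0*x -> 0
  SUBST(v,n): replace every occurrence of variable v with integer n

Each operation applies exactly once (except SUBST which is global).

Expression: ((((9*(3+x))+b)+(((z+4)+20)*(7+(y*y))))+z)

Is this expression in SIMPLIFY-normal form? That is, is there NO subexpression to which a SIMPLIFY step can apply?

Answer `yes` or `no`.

Answer: yes

Derivation:
Expression: ((((9*(3+x))+b)+(((z+4)+20)*(7+(y*y))))+z)
Scanning for simplifiable subexpressions (pre-order)...
  at root: ((((9*(3+x))+b)+(((z+4)+20)*(7+(y*y))))+z) (not simplifiable)
  at L: (((9*(3+x))+b)+(((z+4)+20)*(7+(y*y)))) (not simplifiable)
  at LL: ((9*(3+x))+b) (not simplifiable)
  at LLL: (9*(3+x)) (not simplifiable)
  at LLLR: (3+x) (not simplifiable)
  at LR: (((z+4)+20)*(7+(y*y))) (not simplifiable)
  at LRL: ((z+4)+20) (not simplifiable)
  at LRLL: (z+4) (not simplifiable)
  at LRR: (7+(y*y)) (not simplifiable)
  at LRRR: (y*y) (not simplifiable)
Result: no simplifiable subexpression found -> normal form.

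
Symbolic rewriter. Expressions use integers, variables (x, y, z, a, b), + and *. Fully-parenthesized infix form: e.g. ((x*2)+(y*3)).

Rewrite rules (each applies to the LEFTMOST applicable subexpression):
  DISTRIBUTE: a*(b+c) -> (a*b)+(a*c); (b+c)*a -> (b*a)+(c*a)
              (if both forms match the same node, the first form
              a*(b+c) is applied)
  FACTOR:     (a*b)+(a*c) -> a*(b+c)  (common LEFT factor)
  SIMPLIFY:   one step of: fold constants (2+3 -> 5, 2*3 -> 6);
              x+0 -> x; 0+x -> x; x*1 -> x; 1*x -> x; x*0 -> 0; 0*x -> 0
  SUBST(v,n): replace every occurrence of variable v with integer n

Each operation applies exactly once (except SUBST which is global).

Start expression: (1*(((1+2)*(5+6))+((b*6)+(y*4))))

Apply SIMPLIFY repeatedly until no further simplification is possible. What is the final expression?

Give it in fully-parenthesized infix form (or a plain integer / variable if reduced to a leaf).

Start: (1*(((1+2)*(5+6))+((b*6)+(y*4))))
Step 1: at root: (1*(((1+2)*(5+6))+((b*6)+(y*4)))) -> (((1+2)*(5+6))+((b*6)+(y*4))); overall: (1*(((1+2)*(5+6))+((b*6)+(y*4)))) -> (((1+2)*(5+6))+((b*6)+(y*4)))
Step 2: at LL: (1+2) -> 3; overall: (((1+2)*(5+6))+((b*6)+(y*4))) -> ((3*(5+6))+((b*6)+(y*4)))
Step 3: at LR: (5+6) -> 11; overall: ((3*(5+6))+((b*6)+(y*4))) -> ((3*11)+((b*6)+(y*4)))
Step 4: at L: (3*11) -> 33; overall: ((3*11)+((b*6)+(y*4))) -> (33+((b*6)+(y*4)))
Fixed point: (33+((b*6)+(y*4)))

Answer: (33+((b*6)+(y*4)))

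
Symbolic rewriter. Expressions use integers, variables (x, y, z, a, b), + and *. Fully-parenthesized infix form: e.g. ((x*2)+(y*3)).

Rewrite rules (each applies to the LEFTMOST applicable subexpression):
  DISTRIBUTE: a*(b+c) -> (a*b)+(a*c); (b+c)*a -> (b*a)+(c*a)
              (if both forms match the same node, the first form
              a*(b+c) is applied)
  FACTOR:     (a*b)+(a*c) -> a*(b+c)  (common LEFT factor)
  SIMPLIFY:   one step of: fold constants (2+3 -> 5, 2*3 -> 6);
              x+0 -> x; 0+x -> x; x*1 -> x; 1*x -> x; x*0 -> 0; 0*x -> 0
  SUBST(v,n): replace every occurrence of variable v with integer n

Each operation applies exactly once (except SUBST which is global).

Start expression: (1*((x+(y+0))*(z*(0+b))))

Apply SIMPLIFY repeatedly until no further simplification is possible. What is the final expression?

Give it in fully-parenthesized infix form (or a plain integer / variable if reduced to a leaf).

Start: (1*((x+(y+0))*(z*(0+b))))
Step 1: at root: (1*((x+(y+0))*(z*(0+b)))) -> ((x+(y+0))*(z*(0+b))); overall: (1*((x+(y+0))*(z*(0+b)))) -> ((x+(y+0))*(z*(0+b)))
Step 2: at LR: (y+0) -> y; overall: ((x+(y+0))*(z*(0+b))) -> ((x+y)*(z*(0+b)))
Step 3: at RR: (0+b) -> b; overall: ((x+y)*(z*(0+b))) -> ((x+y)*(z*b))
Fixed point: ((x+y)*(z*b))

Answer: ((x+y)*(z*b))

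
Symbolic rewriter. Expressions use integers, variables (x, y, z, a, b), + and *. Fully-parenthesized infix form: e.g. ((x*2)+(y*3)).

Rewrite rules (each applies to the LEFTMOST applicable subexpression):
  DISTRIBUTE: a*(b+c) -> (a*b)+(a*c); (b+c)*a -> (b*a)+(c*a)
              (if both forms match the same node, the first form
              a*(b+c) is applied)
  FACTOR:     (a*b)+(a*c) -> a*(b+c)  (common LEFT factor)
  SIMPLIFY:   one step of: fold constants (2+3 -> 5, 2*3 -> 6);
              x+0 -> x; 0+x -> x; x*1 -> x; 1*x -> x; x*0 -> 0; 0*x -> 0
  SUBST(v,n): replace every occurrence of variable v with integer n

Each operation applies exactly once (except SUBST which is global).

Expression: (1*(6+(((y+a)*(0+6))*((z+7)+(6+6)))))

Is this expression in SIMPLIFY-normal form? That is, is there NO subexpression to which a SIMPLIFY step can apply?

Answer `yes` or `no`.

Answer: no

Derivation:
Expression: (1*(6+(((y+a)*(0+6))*((z+7)+(6+6)))))
Scanning for simplifiable subexpressions (pre-order)...
  at root: (1*(6+(((y+a)*(0+6))*((z+7)+(6+6))))) (SIMPLIFIABLE)
  at R: (6+(((y+a)*(0+6))*((z+7)+(6+6)))) (not simplifiable)
  at RR: (((y+a)*(0+6))*((z+7)+(6+6))) (not simplifiable)
  at RRL: ((y+a)*(0+6)) (not simplifiable)
  at RRLL: (y+a) (not simplifiable)
  at RRLR: (0+6) (SIMPLIFIABLE)
  at RRR: ((z+7)+(6+6)) (not simplifiable)
  at RRRL: (z+7) (not simplifiable)
  at RRRR: (6+6) (SIMPLIFIABLE)
Found simplifiable subexpr at path root: (1*(6+(((y+a)*(0+6))*((z+7)+(6+6)))))
One SIMPLIFY step would give: (6+(((y+a)*(0+6))*((z+7)+(6+6))))
-> NOT in normal form.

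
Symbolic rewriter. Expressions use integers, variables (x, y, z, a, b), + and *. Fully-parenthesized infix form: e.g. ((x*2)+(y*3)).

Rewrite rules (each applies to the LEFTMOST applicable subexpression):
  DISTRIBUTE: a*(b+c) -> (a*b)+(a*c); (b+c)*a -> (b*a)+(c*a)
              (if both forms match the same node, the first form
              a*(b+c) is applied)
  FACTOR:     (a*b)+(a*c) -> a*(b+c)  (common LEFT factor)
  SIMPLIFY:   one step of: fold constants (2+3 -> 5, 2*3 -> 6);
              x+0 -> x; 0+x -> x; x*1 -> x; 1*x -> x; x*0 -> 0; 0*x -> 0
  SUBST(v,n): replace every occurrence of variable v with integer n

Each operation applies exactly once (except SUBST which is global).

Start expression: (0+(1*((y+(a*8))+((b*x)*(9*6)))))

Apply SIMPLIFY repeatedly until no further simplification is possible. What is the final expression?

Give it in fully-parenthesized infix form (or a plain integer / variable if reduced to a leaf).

Start: (0+(1*((y+(a*8))+((b*x)*(9*6)))))
Step 1: at root: (0+(1*((y+(a*8))+((b*x)*(9*6))))) -> (1*((y+(a*8))+((b*x)*(9*6)))); overall: (0+(1*((y+(a*8))+((b*x)*(9*6))))) -> (1*((y+(a*8))+((b*x)*(9*6))))
Step 2: at root: (1*((y+(a*8))+((b*x)*(9*6)))) -> ((y+(a*8))+((b*x)*(9*6))); overall: (1*((y+(a*8))+((b*x)*(9*6)))) -> ((y+(a*8))+((b*x)*(9*6)))
Step 3: at RR: (9*6) -> 54; overall: ((y+(a*8))+((b*x)*(9*6))) -> ((y+(a*8))+((b*x)*54))
Fixed point: ((y+(a*8))+((b*x)*54))

Answer: ((y+(a*8))+((b*x)*54))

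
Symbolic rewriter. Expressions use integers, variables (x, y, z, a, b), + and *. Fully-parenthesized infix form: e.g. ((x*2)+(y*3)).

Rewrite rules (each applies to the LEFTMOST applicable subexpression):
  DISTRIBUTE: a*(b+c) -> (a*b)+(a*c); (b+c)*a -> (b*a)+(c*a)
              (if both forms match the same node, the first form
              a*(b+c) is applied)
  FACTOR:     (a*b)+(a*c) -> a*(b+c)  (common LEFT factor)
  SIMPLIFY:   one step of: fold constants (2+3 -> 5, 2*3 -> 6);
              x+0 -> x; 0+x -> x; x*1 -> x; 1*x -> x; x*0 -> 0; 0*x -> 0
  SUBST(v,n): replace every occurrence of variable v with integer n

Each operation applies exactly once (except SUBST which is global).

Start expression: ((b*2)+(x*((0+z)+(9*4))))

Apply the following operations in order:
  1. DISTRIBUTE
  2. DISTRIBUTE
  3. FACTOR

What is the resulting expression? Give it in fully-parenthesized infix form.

Start: ((b*2)+(x*((0+z)+(9*4))))
Apply DISTRIBUTE at R (target: (x*((0+z)+(9*4)))): ((b*2)+(x*((0+z)+(9*4)))) -> ((b*2)+((x*(0+z))+(x*(9*4))))
Apply DISTRIBUTE at RL (target: (x*(0+z))): ((b*2)+((x*(0+z))+(x*(9*4)))) -> ((b*2)+(((x*0)+(x*z))+(x*(9*4))))
Apply FACTOR at RL (target: ((x*0)+(x*z))): ((b*2)+(((x*0)+(x*z))+(x*(9*4)))) -> ((b*2)+((x*(0+z))+(x*(9*4))))

Answer: ((b*2)+((x*(0+z))+(x*(9*4))))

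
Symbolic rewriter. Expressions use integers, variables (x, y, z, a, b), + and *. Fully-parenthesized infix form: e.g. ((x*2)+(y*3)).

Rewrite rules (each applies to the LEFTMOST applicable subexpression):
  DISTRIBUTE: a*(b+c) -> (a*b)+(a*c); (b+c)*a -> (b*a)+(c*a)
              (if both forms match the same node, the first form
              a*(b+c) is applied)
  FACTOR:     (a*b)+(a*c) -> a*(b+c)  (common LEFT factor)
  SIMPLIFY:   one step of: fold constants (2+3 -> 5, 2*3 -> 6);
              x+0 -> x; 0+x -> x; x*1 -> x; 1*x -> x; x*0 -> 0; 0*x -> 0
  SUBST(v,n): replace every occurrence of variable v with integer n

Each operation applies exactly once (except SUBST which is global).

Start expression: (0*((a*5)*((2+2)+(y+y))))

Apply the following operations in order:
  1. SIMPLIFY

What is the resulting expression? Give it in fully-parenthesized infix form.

Start: (0*((a*5)*((2+2)+(y+y))))
Apply SIMPLIFY at root (target: (0*((a*5)*((2+2)+(y+y))))): (0*((a*5)*((2+2)+(y+y)))) -> 0

Answer: 0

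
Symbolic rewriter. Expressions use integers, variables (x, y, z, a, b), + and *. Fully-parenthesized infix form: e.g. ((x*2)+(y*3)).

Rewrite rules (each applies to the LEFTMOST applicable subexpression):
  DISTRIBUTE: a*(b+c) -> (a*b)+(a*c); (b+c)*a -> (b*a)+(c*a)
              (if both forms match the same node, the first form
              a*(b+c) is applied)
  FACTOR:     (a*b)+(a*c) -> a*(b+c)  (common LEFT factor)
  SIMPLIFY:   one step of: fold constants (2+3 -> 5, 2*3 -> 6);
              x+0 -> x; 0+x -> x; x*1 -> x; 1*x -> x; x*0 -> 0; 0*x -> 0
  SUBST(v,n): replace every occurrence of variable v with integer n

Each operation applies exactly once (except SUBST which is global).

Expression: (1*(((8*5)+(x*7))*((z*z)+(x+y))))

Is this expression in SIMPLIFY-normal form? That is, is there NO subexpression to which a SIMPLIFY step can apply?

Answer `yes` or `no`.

Expression: (1*(((8*5)+(x*7))*((z*z)+(x+y))))
Scanning for simplifiable subexpressions (pre-order)...
  at root: (1*(((8*5)+(x*7))*((z*z)+(x+y)))) (SIMPLIFIABLE)
  at R: (((8*5)+(x*7))*((z*z)+(x+y))) (not simplifiable)
  at RL: ((8*5)+(x*7)) (not simplifiable)
  at RLL: (8*5) (SIMPLIFIABLE)
  at RLR: (x*7) (not simplifiable)
  at RR: ((z*z)+(x+y)) (not simplifiable)
  at RRL: (z*z) (not simplifiable)
  at RRR: (x+y) (not simplifiable)
Found simplifiable subexpr at path root: (1*(((8*5)+(x*7))*((z*z)+(x+y))))
One SIMPLIFY step would give: (((8*5)+(x*7))*((z*z)+(x+y)))
-> NOT in normal form.

Answer: no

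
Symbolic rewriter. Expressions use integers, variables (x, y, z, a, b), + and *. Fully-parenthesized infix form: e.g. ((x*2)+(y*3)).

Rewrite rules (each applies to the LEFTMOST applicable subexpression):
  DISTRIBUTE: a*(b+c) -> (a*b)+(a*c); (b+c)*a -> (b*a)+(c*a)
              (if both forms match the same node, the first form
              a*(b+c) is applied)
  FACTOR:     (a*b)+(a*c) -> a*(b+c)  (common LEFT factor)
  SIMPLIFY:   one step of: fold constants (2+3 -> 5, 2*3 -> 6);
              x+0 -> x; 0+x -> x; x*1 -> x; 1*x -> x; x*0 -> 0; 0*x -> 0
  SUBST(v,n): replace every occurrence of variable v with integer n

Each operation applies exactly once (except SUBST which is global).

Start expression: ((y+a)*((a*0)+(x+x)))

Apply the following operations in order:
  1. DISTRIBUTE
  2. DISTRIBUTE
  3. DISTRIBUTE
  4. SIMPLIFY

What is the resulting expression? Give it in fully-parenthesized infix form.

Answer: (((y*0)+(a*(a*0)))+(((y+a)*x)+((y+a)*x)))

Derivation:
Start: ((y+a)*((a*0)+(x+x)))
Apply DISTRIBUTE at root (target: ((y+a)*((a*0)+(x+x)))): ((y+a)*((a*0)+(x+x))) -> (((y+a)*(a*0))+((y+a)*(x+x)))
Apply DISTRIBUTE at L (target: ((y+a)*(a*0))): (((y+a)*(a*0))+((y+a)*(x+x))) -> (((y*(a*0))+(a*(a*0)))+((y+a)*(x+x)))
Apply DISTRIBUTE at R (target: ((y+a)*(x+x))): (((y*(a*0))+(a*(a*0)))+((y+a)*(x+x))) -> (((y*(a*0))+(a*(a*0)))+(((y+a)*x)+((y+a)*x)))
Apply SIMPLIFY at LLR (target: (a*0)): (((y*(a*0))+(a*(a*0)))+(((y+a)*x)+((y+a)*x))) -> (((y*0)+(a*(a*0)))+(((y+a)*x)+((y+a)*x)))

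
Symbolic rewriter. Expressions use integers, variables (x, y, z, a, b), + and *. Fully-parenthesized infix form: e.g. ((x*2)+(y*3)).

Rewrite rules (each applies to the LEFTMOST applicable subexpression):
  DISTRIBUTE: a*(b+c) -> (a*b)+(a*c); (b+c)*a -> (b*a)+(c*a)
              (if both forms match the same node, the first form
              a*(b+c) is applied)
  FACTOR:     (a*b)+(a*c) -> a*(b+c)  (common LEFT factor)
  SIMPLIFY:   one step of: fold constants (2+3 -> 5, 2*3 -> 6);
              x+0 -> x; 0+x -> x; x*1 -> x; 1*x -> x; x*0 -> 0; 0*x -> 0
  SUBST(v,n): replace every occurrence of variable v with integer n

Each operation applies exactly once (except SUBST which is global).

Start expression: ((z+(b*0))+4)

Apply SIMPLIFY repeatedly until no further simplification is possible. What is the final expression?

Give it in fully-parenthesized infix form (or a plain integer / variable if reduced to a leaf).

Answer: (z+4)

Derivation:
Start: ((z+(b*0))+4)
Step 1: at LR: (b*0) -> 0; overall: ((z+(b*0))+4) -> ((z+0)+4)
Step 2: at L: (z+0) -> z; overall: ((z+0)+4) -> (z+4)
Fixed point: (z+4)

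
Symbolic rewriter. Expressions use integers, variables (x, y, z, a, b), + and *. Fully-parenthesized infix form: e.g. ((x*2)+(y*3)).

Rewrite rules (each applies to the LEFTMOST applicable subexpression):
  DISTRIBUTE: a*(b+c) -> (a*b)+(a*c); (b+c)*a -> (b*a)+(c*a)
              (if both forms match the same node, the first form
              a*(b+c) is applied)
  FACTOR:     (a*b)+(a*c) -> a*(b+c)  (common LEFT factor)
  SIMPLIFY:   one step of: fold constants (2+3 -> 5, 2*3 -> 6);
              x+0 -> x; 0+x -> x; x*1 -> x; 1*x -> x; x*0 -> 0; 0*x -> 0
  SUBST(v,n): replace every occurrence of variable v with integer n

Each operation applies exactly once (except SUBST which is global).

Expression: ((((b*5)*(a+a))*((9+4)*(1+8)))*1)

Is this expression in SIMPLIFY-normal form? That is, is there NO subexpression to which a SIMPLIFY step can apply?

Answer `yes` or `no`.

Answer: no

Derivation:
Expression: ((((b*5)*(a+a))*((9+4)*(1+8)))*1)
Scanning for simplifiable subexpressions (pre-order)...
  at root: ((((b*5)*(a+a))*((9+4)*(1+8)))*1) (SIMPLIFIABLE)
  at L: (((b*5)*(a+a))*((9+4)*(1+8))) (not simplifiable)
  at LL: ((b*5)*(a+a)) (not simplifiable)
  at LLL: (b*5) (not simplifiable)
  at LLR: (a+a) (not simplifiable)
  at LR: ((9+4)*(1+8)) (not simplifiable)
  at LRL: (9+4) (SIMPLIFIABLE)
  at LRR: (1+8) (SIMPLIFIABLE)
Found simplifiable subexpr at path root: ((((b*5)*(a+a))*((9+4)*(1+8)))*1)
One SIMPLIFY step would give: (((b*5)*(a+a))*((9+4)*(1+8)))
-> NOT in normal form.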